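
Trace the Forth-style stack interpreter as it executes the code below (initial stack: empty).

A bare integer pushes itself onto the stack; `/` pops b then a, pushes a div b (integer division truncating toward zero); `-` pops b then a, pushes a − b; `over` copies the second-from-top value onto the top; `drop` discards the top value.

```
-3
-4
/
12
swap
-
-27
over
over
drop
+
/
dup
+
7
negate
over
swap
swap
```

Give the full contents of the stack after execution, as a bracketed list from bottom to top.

[0, -7, 0]

-3     → [-3]
-4     → [-3, -4]
/      → [0]
12     → [0, 12]
swap   → [12, 0]
-      → [12]
-27    → [12, -27]
over   → [12, -27, 12]
over   → [12, -27, 12, -27]
drop   → [12, -27, 12]
+      → [12, -15]
/      → [0]
dup    → [0, 0]
+      → [0]
7      → [0, 7]
negate → [0, -7]
over   → [0, -7, 0]
swap   → [0, 0, -7]
swap   → [0, -7, 0]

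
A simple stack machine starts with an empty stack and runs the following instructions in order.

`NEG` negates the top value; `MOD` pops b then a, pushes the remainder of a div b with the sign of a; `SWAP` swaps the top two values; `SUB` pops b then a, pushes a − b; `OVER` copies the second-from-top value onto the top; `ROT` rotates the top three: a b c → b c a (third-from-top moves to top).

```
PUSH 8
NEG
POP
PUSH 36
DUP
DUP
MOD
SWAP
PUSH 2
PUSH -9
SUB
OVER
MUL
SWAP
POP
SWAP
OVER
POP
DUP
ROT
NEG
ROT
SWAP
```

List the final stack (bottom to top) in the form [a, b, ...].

[0, 0, -396]

PUSH 8  → 8
NEG     → -8
POP     → (empty)
PUSH 36 → 36
DUP     → 36 36
DUP     → 36 36 36
MOD     → 36 0
SWAP    → 0 36
PUSH 2  → 0 36 2
PUSH -9 → 0 36 2 -9
SUB     → 0 36 11
OVER    → 0 36 11 36
MUL     → 0 36 396
SWAP    → 0 396 36
POP     → 0 396
SWAP    → 396 0
OVER    → 396 0 396
POP     → 396 0
DUP     → 396 0 0
ROT     → 0 0 396
NEG     → 0 0 -396
ROT     → 0 -396 0
SWAP    → 0 0 -396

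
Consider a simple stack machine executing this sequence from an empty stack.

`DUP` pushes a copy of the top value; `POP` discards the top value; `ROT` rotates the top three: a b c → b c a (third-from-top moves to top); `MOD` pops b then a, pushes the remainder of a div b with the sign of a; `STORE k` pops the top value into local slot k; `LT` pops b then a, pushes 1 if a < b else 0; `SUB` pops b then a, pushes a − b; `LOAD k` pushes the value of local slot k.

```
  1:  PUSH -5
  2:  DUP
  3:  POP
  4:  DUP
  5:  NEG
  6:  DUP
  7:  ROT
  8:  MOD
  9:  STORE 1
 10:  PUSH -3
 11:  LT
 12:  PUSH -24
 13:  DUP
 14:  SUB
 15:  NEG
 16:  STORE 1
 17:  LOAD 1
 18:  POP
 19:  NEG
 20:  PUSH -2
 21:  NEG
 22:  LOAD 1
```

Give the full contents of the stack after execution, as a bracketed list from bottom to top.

PUSH -5  → [-5]
DUP      → [-5, -5]
POP      → [-5]
DUP      → [-5, -5]
NEG      → [-5, 5]
DUP      → [-5, 5, 5]
ROT      → [5, 5, -5]
MOD      → [5, 0]
STORE 1  → [5]
PUSH -3  → [5, -3]
LT       → [0]
PUSH -24 → [0, -24]
DUP      → [0, -24, -24]
SUB      → [0, 0]
NEG      → [0, 0]
STORE 1  → [0]
LOAD 1   → [0, 0]
POP      → [0]
NEG      → [0]
PUSH -2  → [0, -2]
NEG      → [0, 2]
LOAD 1   → [0, 2, 0]

[0, 2, 0]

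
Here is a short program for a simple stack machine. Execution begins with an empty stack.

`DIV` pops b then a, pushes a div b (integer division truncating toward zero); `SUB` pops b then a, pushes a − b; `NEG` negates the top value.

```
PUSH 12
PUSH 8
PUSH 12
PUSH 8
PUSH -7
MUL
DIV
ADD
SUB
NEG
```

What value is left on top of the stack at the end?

-4

PUSH 12  12
PUSH 8   12 8
PUSH 12  12 8 12
PUSH 8   12 8 12 8
PUSH -7  12 8 12 8 -7
MUL      12 8 12 -56
DIV      12 8 0
ADD      12 8
SUB      4
NEG      -4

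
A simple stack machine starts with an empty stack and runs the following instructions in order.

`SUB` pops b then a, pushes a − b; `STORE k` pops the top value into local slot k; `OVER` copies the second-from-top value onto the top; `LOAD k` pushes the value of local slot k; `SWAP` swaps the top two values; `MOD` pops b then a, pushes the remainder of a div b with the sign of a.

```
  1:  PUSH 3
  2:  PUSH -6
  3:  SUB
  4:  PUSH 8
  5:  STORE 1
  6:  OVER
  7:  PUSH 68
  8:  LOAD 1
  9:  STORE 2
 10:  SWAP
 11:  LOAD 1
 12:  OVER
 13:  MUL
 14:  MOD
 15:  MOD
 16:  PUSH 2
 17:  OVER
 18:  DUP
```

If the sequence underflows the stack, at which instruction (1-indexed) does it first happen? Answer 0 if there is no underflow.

PUSH 3  → [3]
PUSH -6 → [3, -6]
SUB     → [9]
PUSH 8  → [9, 8]
STORE 1 → [9]
OVER  — needs 2 operands, stack has 1 → underflow

6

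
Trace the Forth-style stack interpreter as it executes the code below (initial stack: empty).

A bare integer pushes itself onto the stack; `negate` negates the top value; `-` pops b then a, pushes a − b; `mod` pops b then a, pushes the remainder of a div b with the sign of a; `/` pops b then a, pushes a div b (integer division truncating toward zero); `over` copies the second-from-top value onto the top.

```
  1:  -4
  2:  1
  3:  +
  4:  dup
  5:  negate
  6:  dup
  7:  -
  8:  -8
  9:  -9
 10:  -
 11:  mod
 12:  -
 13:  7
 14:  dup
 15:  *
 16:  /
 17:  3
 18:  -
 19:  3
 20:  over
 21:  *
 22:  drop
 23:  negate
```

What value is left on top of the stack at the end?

3

-4     → [-4]
1      → [-4, 1]
+      → [-3]
dup    → [-3, -3]
negate → [-3, 3]
dup    → [-3, 3, 3]
-      → [-3, 0]
-8     → [-3, 0, -8]
-9     → [-3, 0, -8, -9]
-      → [-3, 0, 1]
mod    → [-3, 0]
-      → [-3]
7      → [-3, 7]
dup    → [-3, 7, 7]
*      → [-3, 49]
/      → [0]
3      → [0, 3]
-      → [-3]
3      → [-3, 3]
over   → [-3, 3, -3]
*      → [-3, -9]
drop   → [-3]
negate → [3]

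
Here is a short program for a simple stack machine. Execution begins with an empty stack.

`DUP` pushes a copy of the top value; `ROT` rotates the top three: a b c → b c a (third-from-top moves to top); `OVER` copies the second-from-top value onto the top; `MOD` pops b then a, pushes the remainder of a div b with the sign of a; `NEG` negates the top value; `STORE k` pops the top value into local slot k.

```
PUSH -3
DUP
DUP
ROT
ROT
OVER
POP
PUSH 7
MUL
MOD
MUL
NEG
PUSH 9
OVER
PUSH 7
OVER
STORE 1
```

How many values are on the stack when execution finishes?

PUSH -3 → -3
DUP     → -3 -3
DUP     → -3 -3 -3
ROT     → -3 -3 -3
ROT     → -3 -3 -3
OVER    → -3 -3 -3 -3
POP     → -3 -3 -3
PUSH 7  → -3 -3 -3 7
MUL     → -3 -3 -21
MOD     → -3 -3
MUL     → 9
NEG     → -9
PUSH 9  → -9 9
OVER    → -9 9 -9
PUSH 7  → -9 9 -9 7
OVER    → -9 9 -9 7 -9
STORE 1 → -9 9 -9 7

4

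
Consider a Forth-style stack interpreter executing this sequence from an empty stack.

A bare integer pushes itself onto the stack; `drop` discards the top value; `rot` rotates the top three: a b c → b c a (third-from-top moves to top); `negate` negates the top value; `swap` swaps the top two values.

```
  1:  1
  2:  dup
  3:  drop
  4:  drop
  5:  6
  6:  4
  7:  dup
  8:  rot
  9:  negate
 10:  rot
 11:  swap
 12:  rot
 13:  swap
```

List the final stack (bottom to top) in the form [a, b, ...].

[4, 4, -6]

1       [1]
dup     [1, 1]
drop    [1]
drop    []
6       [6]
4       [6, 4]
dup     [6, 4, 4]
rot     [4, 4, 6]
negate  [4, 4, -6]
rot     [4, -6, 4]
swap    [4, 4, -6]
rot     [4, -6, 4]
swap    [4, 4, -6]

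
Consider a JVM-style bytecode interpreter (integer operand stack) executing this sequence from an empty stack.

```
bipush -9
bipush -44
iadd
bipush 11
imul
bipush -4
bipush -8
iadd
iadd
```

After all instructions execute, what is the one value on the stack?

-595

bipush -9   -9
bipush -44  -9 -44
iadd        -53
bipush 11   -53 11
imul        -583
bipush -4   -583 -4
bipush -8   -583 -4 -8
iadd        -583 -12
iadd        -595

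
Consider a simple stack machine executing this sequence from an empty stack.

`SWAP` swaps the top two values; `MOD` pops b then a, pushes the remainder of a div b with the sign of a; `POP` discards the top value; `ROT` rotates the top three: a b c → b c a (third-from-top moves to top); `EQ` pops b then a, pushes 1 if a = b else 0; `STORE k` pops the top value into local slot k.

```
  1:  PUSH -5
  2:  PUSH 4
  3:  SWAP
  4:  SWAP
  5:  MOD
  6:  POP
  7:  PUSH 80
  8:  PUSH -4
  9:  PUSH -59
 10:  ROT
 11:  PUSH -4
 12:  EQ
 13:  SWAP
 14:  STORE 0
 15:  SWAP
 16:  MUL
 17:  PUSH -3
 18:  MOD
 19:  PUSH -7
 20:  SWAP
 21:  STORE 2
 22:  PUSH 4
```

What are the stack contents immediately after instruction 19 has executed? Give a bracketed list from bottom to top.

[0, -7]

PUSH -5  : -5
PUSH 4   : -5 4
SWAP     : 4 -5
SWAP     : -5 4
MOD      : -1
POP      : (empty)
PUSH 80  : 80
PUSH -4  : 80 -4
PUSH -59 : 80 -4 -59
ROT      : -4 -59 80
PUSH -4  : -4 -59 80 -4
EQ       : -4 -59 0
SWAP     : -4 0 -59
STORE 0  : -4 0
SWAP     : 0 -4
MUL      : 0
PUSH -3  : 0 -3
MOD      : 0
PUSH -7  : 0 -7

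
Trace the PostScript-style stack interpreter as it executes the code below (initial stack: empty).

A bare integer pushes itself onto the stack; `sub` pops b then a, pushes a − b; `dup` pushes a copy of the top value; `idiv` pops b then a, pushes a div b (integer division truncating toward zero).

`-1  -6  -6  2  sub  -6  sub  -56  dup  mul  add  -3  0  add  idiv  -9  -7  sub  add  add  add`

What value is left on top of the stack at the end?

-1   : [-1]
-6   : [-1, -6]
-6   : [-1, -6, -6]
2    : [-1, -6, -6, 2]
sub  : [-1, -6, -8]
-6   : [-1, -6, -8, -6]
sub  : [-1, -6, -2]
-56  : [-1, -6, -2, -56]
dup  : [-1, -6, -2, -56, -56]
mul  : [-1, -6, -2, 3136]
add  : [-1, -6, 3134]
-3   : [-1, -6, 3134, -3]
0    : [-1, -6, 3134, -3, 0]
add  : [-1, -6, 3134, -3]
idiv : [-1, -6, -1044]
-9   : [-1, -6, -1044, -9]
-7   : [-1, -6, -1044, -9, -7]
sub  : [-1, -6, -1044, -2]
add  : [-1, -6, -1046]
add  : [-1, -1052]
add  : [-1053]

-1053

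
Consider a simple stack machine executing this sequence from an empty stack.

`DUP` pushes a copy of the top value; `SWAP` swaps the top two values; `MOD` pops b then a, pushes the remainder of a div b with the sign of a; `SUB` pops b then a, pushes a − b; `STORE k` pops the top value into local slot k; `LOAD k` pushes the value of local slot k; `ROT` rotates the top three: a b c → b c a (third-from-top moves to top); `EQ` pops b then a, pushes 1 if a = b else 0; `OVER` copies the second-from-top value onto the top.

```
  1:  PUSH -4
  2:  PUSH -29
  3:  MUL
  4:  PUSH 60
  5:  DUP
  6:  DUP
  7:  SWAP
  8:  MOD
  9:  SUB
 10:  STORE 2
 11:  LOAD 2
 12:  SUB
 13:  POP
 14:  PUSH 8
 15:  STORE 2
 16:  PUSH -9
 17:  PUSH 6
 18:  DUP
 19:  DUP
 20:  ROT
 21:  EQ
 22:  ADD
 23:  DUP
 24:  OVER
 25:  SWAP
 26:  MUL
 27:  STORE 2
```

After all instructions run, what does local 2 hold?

49

PUSH -4  -> -4
PUSH -29 -> -4 -29
MUL      -> 116
PUSH 60  -> 116 60
DUP      -> 116 60 60
DUP      -> 116 60 60 60
SWAP     -> 116 60 60 60
MOD      -> 116 60 0
SUB      -> 116 60
STORE 2  -> 116
LOAD 2   -> 116 60
SUB      -> 56
POP      -> (empty)
PUSH 8   -> 8
STORE 2  -> (empty)
PUSH -9  -> -9
PUSH 6   -> -9 6
DUP      -> -9 6 6
DUP      -> -9 6 6 6
ROT      -> -9 6 6 6
EQ       -> -9 6 1
ADD      -> -9 7
DUP      -> -9 7 7
OVER     -> -9 7 7 7
SWAP     -> -9 7 7 7
MUL      -> -9 7 49
STORE 2  -> -9 7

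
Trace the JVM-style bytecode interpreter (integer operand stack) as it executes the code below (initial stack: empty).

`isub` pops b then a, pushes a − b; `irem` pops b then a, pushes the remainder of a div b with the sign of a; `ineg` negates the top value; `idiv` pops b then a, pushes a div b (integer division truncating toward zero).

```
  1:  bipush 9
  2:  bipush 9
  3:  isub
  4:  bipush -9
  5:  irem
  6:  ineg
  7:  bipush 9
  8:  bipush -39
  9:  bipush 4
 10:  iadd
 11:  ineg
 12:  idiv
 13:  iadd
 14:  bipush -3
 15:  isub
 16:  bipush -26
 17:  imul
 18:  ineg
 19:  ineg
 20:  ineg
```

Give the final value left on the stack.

78

bipush 9   → [9]
bipush 9   → [9, 9]
isub       → [0]
bipush -9  → [0, -9]
irem       → [0]
ineg       → [0]
bipush 9   → [0, 9]
bipush -39 → [0, 9, -39]
bipush 4   → [0, 9, -39, 4]
iadd       → [0, 9, -35]
ineg       → [0, 9, 35]
idiv       → [0, 0]
iadd       → [0]
bipush -3  → [0, -3]
isub       → [3]
bipush -26 → [3, -26]
imul       → [-78]
ineg       → [78]
ineg       → [-78]
ineg       → [78]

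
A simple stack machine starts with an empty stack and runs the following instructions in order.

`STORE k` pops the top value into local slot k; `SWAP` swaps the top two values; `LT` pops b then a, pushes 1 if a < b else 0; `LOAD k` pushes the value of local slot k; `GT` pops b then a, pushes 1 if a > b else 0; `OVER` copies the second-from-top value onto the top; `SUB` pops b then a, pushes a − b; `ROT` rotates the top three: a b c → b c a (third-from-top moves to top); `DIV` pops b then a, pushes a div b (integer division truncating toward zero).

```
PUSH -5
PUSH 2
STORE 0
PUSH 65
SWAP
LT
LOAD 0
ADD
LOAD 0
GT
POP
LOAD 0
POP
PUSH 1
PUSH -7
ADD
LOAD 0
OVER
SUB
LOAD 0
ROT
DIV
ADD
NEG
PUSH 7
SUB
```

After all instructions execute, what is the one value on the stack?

PUSH -5 → [-5]
PUSH 2  → [-5, 2]
STORE 0 → [-5]
PUSH 65 → [-5, 65]
SWAP    → [65, -5]
LT      → [0]
LOAD 0  → [0, 2]
ADD     → [2]
LOAD 0  → [2, 2]
GT      → [0]
POP     → []
LOAD 0  → [2]
POP     → []
PUSH 1  → [1]
PUSH -7 → [1, -7]
ADD     → [-6]
LOAD 0  → [-6, 2]
OVER    → [-6, 2, -6]
SUB     → [-6, 8]
LOAD 0  → [-6, 8, 2]
ROT     → [8, 2, -6]
DIV     → [8, 0]
ADD     → [8]
NEG     → [-8]
PUSH 7  → [-8, 7]
SUB     → [-15]

-15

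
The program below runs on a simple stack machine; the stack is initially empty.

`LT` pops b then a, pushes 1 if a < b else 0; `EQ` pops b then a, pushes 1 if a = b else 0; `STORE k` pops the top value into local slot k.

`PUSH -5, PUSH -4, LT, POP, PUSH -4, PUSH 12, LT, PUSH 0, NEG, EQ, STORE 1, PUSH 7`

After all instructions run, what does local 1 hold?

0

PUSH -5 : -5
PUSH -4 : -5 -4
LT      : 1
POP     : (empty)
PUSH -4 : -4
PUSH 12 : -4 12
LT      : 1
PUSH 0  : 1 0
NEG     : 1 0
EQ      : 0
STORE 1 : (empty)
PUSH 7  : 7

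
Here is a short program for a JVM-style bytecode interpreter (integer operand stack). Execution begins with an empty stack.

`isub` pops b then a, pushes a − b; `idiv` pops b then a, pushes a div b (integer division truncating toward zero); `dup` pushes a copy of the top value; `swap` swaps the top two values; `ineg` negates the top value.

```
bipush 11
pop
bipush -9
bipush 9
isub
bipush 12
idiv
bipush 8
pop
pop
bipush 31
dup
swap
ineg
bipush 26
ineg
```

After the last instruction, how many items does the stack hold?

3

bipush 11 : 11
pop       : (empty)
bipush -9 : -9
bipush 9  : -9 9
isub      : -18
bipush 12 : -18 12
idiv      : -1
bipush 8  : -1 8
pop       : -1
pop       : (empty)
bipush 31 : 31
dup       : 31 31
swap      : 31 31
ineg      : 31 -31
bipush 26 : 31 -31 26
ineg      : 31 -31 -26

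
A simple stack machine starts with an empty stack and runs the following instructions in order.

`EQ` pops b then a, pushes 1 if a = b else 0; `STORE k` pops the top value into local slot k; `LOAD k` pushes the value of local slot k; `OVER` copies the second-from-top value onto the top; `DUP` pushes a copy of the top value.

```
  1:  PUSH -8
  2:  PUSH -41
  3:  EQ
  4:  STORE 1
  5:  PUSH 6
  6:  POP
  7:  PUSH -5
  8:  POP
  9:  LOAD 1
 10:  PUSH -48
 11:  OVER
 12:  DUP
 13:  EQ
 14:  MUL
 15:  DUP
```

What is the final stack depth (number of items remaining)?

PUSH -8  : -8
PUSH -41 : -8 -41
EQ       : 0
STORE 1  : (empty)
PUSH 6   : 6
POP      : (empty)
PUSH -5  : -5
POP      : (empty)
LOAD 1   : 0
PUSH -48 : 0 -48
OVER     : 0 -48 0
DUP      : 0 -48 0 0
EQ       : 0 -48 1
MUL      : 0 -48
DUP      : 0 -48 -48

3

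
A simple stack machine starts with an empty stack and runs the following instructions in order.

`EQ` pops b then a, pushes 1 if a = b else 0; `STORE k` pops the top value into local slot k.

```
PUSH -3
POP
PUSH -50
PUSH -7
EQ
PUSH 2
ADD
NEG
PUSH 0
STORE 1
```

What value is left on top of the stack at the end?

PUSH -3  : [-3]
POP      : []
PUSH -50 : [-50]
PUSH -7  : [-50, -7]
EQ       : [0]
PUSH 2   : [0, 2]
ADD      : [2]
NEG      : [-2]
PUSH 0   : [-2, 0]
STORE 1  : [-2]

-2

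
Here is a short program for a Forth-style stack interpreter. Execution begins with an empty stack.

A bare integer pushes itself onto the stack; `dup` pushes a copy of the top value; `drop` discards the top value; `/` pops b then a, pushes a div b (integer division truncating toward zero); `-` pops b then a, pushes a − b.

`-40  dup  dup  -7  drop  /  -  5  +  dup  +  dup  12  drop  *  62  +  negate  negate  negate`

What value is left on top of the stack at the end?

-40     [-40]
dup     [-40, -40]
dup     [-40, -40, -40]
-7      [-40, -40, -40, -7]
drop    [-40, -40, -40]
/       [-40, 1]
-       [-41]
5       [-41, 5]
+       [-36]
dup     [-36, -36]
+       [-72]
dup     [-72, -72]
12      [-72, -72, 12]
drop    [-72, -72]
*       [5184]
62      [5184, 62]
+       [5246]
negate  [-5246]
negate  [5246]
negate  [-5246]

-5246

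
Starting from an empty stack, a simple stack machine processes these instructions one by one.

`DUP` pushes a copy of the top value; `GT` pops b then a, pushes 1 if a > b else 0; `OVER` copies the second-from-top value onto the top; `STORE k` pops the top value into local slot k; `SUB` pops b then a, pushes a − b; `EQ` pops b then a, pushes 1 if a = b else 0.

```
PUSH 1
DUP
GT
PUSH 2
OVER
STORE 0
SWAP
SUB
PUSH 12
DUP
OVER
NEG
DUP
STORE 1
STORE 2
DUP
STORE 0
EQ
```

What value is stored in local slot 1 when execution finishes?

-12

PUSH 1  : 1
DUP     : 1 1
GT      : 0
PUSH 2  : 0 2
OVER    : 0 2 0
STORE 0 : 0 2
SWAP    : 2 0
SUB     : 2
PUSH 12 : 2 12
DUP     : 2 12 12
OVER    : 2 12 12 12
NEG     : 2 12 12 -12
DUP     : 2 12 12 -12 -12
STORE 1 : 2 12 12 -12
STORE 2 : 2 12 12
DUP     : 2 12 12 12
STORE 0 : 2 12 12
EQ      : 2 1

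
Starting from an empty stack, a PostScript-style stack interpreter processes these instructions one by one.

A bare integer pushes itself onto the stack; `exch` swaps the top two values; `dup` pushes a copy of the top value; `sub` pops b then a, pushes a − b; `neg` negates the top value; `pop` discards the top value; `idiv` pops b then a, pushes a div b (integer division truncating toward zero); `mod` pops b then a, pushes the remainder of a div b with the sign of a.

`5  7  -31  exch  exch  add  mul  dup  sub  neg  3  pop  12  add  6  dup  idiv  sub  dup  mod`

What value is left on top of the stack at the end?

0

5    → [5]
7    → [5, 7]
-31  → [5, 7, -31]
exch → [5, -31, 7]
exch → [5, 7, -31]
add  → [5, -24]
mul  → [-120]
dup  → [-120, -120]
sub  → [0]
neg  → [0]
3    → [0, 3]
pop  → [0]
12   → [0, 12]
add  → [12]
6    → [12, 6]
dup  → [12, 6, 6]
idiv → [12, 1]
sub  → [11]
dup  → [11, 11]
mod  → [0]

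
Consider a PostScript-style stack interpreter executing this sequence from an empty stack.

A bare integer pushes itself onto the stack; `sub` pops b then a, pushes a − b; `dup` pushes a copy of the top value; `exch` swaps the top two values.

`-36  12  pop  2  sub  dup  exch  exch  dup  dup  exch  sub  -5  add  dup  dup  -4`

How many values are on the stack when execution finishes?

-36   -36
12    -36 12
pop   -36
2     -36 2
sub   -38
dup   -38 -38
exch  -38 -38
exch  -38 -38
dup   -38 -38 -38
dup   -38 -38 -38 -38
exch  -38 -38 -38 -38
sub   -38 -38 0
-5    -38 -38 0 -5
add   -38 -38 -5
dup   -38 -38 -5 -5
dup   -38 -38 -5 -5 -5
-4    -38 -38 -5 -5 -5 -4

6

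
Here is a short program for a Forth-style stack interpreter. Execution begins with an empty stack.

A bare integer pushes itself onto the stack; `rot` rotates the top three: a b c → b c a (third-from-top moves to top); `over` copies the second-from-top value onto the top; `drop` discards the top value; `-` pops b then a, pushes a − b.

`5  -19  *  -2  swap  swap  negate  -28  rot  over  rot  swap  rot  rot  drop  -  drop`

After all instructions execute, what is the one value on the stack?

2

5      -> 5
-19    -> 5 -19
*      -> -95
-2     -> -95 -2
swap   -> -2 -95
swap   -> -95 -2
negate -> -95 2
-28    -> -95 2 -28
rot    -> 2 -28 -95
over   -> 2 -28 -95 -28
rot    -> 2 -95 -28 -28
swap   -> 2 -95 -28 -28
rot    -> 2 -28 -28 -95
rot    -> 2 -28 -95 -28
drop   -> 2 -28 -95
-      -> 2 67
drop   -> 2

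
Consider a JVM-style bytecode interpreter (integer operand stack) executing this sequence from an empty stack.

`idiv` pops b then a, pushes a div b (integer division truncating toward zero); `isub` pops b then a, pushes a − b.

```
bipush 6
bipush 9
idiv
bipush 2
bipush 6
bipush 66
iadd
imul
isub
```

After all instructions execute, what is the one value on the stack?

-144

bipush 6  : [6]
bipush 9  : [6, 9]
idiv      : [0]
bipush 2  : [0, 2]
bipush 6  : [0, 2, 6]
bipush 66 : [0, 2, 6, 66]
iadd      : [0, 2, 72]
imul      : [0, 144]
isub      : [-144]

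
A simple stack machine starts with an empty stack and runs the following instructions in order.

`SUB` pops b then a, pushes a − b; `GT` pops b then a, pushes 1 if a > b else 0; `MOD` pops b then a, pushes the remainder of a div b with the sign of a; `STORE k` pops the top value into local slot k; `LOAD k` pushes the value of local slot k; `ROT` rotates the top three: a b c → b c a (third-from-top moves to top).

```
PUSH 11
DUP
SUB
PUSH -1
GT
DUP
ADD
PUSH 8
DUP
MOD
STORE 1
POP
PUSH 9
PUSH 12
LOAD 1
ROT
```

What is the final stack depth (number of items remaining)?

3

PUSH 11 -> [11]
DUP     -> [11, 11]
SUB     -> [0]
PUSH -1 -> [0, -1]
GT      -> [1]
DUP     -> [1, 1]
ADD     -> [2]
PUSH 8  -> [2, 8]
DUP     -> [2, 8, 8]
MOD     -> [2, 0]
STORE 1 -> [2]
POP     -> []
PUSH 9  -> [9]
PUSH 12 -> [9, 12]
LOAD 1  -> [9, 12, 0]
ROT     -> [12, 0, 9]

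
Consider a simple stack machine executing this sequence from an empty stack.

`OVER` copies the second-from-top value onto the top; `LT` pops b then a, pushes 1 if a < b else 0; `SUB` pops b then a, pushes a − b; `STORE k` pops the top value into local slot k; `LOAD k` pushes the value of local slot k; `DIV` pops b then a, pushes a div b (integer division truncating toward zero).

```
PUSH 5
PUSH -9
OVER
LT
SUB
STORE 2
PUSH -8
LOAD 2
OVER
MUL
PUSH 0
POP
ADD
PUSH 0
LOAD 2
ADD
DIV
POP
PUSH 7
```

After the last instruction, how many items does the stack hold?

1

PUSH 5  : 5
PUSH -9 : 5 -9
OVER    : 5 -9 5
LT      : 5 1
SUB     : 4
STORE 2 : (empty)
PUSH -8 : -8
LOAD 2  : -8 4
OVER    : -8 4 -8
MUL     : -8 -32
PUSH 0  : -8 -32 0
POP     : -8 -32
ADD     : -40
PUSH 0  : -40 0
LOAD 2  : -40 0 4
ADD     : -40 4
DIV     : -10
POP     : (empty)
PUSH 7  : 7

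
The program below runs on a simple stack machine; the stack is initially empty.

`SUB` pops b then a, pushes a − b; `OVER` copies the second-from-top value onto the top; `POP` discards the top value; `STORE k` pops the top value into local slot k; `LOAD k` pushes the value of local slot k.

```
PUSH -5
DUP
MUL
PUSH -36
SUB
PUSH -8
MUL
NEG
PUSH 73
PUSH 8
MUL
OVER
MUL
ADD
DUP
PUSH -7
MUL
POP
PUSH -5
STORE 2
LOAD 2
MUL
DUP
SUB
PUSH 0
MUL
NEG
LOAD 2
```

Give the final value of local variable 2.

PUSH -5  → -5
DUP      → -5 -5
MUL      → 25
PUSH -36 → 25 -36
SUB      → 61
PUSH -8  → 61 -8
MUL      → -488
NEG      → 488
PUSH 73  → 488 73
PUSH 8   → 488 73 8
MUL      → 488 584
OVER     → 488 584 488
MUL      → 488 284992
ADD      → 285480
DUP      → 285480 285480
PUSH -7  → 285480 285480 -7
MUL      → 285480 -1998360
POP      → 285480
PUSH -5  → 285480 -5
STORE 2  → 285480
LOAD 2   → 285480 -5
MUL      → -1427400
DUP      → -1427400 -1427400
SUB      → 0
PUSH 0   → 0 0
MUL      → 0
NEG      → 0
LOAD 2   → 0 -5

-5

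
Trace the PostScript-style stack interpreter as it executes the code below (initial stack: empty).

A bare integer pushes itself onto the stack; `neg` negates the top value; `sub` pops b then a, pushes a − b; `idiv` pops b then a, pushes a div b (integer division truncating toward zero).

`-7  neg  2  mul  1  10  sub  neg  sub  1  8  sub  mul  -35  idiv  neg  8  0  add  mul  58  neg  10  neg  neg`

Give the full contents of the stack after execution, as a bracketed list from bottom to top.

-7   → -7
neg  → 7
2    → 7 2
mul  → 14
1    → 14 1
10   → 14 1 10
sub  → 14 -9
neg  → 14 9
sub  → 5
1    → 5 1
8    → 5 1 8
sub  → 5 -7
mul  → -35
-35  → -35 -35
idiv → 1
neg  → -1
8    → -1 8
0    → -1 8 0
add  → -1 8
mul  → -8
58   → -8 58
neg  → -8 -58
10   → -8 -58 10
neg  → -8 -58 -10
neg  → -8 -58 10

[-8, -58, 10]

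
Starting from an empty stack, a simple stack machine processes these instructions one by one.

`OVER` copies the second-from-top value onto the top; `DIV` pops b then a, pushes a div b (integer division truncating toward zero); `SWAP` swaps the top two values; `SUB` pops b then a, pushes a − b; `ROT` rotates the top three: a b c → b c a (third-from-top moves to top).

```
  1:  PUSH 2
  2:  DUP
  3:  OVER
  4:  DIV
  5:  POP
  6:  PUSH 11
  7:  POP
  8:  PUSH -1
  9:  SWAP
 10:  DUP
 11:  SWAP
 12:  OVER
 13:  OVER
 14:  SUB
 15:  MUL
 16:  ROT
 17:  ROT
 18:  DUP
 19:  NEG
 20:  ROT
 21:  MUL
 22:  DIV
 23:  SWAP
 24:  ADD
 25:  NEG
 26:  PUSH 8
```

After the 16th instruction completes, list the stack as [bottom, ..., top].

PUSH 2  → [2]
DUP     → [2, 2]
OVER    → [2, 2, 2]
DIV     → [2, 1]
POP     → [2]
PUSH 11 → [2, 11]
POP     → [2]
PUSH -1 → [2, -1]
SWAP    → [-1, 2]
DUP     → [-1, 2, 2]
SWAP    → [-1, 2, 2]
OVER    → [-1, 2, 2, 2]
OVER    → [-1, 2, 2, 2, 2]
SUB     → [-1, 2, 2, 0]
MUL     → [-1, 2, 0]
ROT     → [2, 0, -1]

[2, 0, -1]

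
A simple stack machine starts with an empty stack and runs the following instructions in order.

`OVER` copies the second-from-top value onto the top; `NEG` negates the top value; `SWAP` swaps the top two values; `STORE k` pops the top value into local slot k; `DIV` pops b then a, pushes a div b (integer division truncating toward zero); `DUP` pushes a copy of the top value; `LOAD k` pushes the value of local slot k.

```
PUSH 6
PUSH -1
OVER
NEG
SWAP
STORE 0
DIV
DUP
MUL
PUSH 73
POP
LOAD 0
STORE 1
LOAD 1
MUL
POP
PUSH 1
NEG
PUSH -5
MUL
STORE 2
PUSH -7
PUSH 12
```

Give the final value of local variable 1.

-1

PUSH 6  -> 6
PUSH -1 -> 6 -1
OVER    -> 6 -1 6
NEG     -> 6 -1 -6
SWAP    -> 6 -6 -1
STORE 0 -> 6 -6
DIV     -> -1
DUP     -> -1 -1
MUL     -> 1
PUSH 73 -> 1 73
POP     -> 1
LOAD 0  -> 1 -1
STORE 1 -> 1
LOAD 1  -> 1 -1
MUL     -> -1
POP     -> (empty)
PUSH 1  -> 1
NEG     -> -1
PUSH -5 -> -1 -5
MUL     -> 5
STORE 2 -> (empty)
PUSH -7 -> -7
PUSH 12 -> -7 12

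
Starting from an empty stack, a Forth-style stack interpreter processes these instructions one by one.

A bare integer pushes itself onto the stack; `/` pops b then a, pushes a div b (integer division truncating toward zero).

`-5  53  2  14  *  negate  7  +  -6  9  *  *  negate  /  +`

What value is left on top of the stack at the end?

-5

-5     -> -5
53     -> -5 53
2      -> -5 53 2
14     -> -5 53 2 14
*      -> -5 53 28
negate -> -5 53 -28
7      -> -5 53 -28 7
+      -> -5 53 -21
-6     -> -5 53 -21 -6
9      -> -5 53 -21 -6 9
*      -> -5 53 -21 -54
*      -> -5 53 1134
negate -> -5 53 -1134
/      -> -5 0
+      -> -5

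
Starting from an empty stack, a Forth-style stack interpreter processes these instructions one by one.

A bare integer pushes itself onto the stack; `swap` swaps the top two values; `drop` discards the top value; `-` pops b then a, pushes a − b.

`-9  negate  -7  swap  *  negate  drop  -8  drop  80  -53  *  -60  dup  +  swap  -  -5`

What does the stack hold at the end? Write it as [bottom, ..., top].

-9      -9
negate  9
-7      9 -7
swap    -7 9
*       -63
negate  63
drop    (empty)
-8      -8
drop    (empty)
80      80
-53     80 -53
*       -4240
-60     -4240 -60
dup     -4240 -60 -60
+       -4240 -120
swap    -120 -4240
-       4120
-5      4120 -5

[4120, -5]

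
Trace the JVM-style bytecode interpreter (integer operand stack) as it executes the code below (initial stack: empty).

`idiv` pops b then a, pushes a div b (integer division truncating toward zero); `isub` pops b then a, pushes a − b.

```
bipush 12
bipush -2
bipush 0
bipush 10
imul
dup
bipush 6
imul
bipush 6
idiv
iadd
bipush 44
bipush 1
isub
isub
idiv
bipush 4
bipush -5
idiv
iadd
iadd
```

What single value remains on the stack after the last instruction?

bipush 12  12
bipush -2  12 -2
bipush 0   12 -2 0
bipush 10  12 -2 0 10
imul       12 -2 0
dup        12 -2 0 0
bipush 6   12 -2 0 0 6
imul       12 -2 0 0
bipush 6   12 -2 0 0 6
idiv       12 -2 0 0
iadd       12 -2 0
bipush 44  12 -2 0 44
bipush 1   12 -2 0 44 1
isub       12 -2 0 43
isub       12 -2 -43
idiv       12 0
bipush 4   12 0 4
bipush -5  12 0 4 -5
idiv       12 0 0
iadd       12 0
iadd       12

12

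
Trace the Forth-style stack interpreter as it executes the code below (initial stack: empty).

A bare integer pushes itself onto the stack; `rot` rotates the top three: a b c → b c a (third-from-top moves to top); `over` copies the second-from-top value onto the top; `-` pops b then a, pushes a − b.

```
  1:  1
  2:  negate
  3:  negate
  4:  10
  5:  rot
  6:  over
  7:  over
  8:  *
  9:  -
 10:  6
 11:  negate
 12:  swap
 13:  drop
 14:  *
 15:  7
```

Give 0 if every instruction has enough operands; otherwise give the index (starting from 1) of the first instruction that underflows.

5

1      -> [1]
negate -> [-1]
negate -> [1]
10     -> [1, 10]
rot  — needs 3 operands, stack has 2 → underflow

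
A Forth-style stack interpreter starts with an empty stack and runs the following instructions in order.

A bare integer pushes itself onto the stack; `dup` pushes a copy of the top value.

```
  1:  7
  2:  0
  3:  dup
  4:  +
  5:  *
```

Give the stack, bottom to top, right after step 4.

7    [7]
0    [7, 0]
dup  [7, 0, 0]
+    [7, 0]

[7, 0]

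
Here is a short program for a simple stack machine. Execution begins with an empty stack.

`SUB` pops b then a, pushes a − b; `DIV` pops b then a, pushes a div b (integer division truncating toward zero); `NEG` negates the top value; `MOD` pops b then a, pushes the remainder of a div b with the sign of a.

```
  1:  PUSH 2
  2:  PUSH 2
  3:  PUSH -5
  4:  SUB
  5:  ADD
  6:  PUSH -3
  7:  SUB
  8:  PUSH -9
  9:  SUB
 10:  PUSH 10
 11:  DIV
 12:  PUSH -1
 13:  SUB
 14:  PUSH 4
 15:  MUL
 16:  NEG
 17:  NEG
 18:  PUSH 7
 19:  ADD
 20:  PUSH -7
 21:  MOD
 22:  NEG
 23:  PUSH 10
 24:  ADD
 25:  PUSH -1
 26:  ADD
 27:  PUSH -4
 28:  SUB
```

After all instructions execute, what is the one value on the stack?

PUSH 2   2
PUSH 2   2 2
PUSH -5  2 2 -5
SUB      2 7
ADD      9
PUSH -3  9 -3
SUB      12
PUSH -9  12 -9
SUB      21
PUSH 10  21 10
DIV      2
PUSH -1  2 -1
SUB      3
PUSH 4   3 4
MUL      12
NEG      -12
NEG      12
PUSH 7   12 7
ADD      19
PUSH -7  19 -7
MOD      5
NEG      -5
PUSH 10  -5 10
ADD      5
PUSH -1  5 -1
ADD      4
PUSH -4  4 -4
SUB      8

8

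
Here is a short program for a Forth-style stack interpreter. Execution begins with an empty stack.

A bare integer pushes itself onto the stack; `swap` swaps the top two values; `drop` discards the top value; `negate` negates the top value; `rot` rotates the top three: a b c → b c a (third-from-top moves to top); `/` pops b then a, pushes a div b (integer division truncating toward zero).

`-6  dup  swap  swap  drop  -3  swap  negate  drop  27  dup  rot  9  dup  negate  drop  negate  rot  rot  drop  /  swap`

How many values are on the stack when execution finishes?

-6     -> [-6]
dup    -> [-6, -6]
swap   -> [-6, -6]
swap   -> [-6, -6]
drop   -> [-6]
-3     -> [-6, -3]
swap   -> [-3, -6]
negate -> [-3, 6]
drop   -> [-3]
27     -> [-3, 27]
dup    -> [-3, 27, 27]
rot    -> [27, 27, -3]
9      -> [27, 27, -3, 9]
dup    -> [27, 27, -3, 9, 9]
negate -> [27, 27, -3, 9, -9]
drop   -> [27, 27, -3, 9]
negate -> [27, 27, -3, -9]
rot    -> [27, -3, -9, 27]
rot    -> [27, -9, 27, -3]
drop   -> [27, -9, 27]
/      -> [27, 0]
swap   -> [0, 27]

2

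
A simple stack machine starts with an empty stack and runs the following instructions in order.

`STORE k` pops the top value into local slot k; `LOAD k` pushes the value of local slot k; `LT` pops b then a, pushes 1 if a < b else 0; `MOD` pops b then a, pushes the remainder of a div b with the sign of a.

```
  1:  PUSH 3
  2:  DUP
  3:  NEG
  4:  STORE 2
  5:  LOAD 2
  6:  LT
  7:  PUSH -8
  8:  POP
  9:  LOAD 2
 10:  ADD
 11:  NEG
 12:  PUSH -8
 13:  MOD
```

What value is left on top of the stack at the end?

PUSH 3   3
DUP      3 3
NEG      3 -3
STORE 2  3
LOAD 2   3 -3
LT       0
PUSH -8  0 -8
POP      0
LOAD 2   0 -3
ADD      -3
NEG      3
PUSH -8  3 -8
MOD      3

3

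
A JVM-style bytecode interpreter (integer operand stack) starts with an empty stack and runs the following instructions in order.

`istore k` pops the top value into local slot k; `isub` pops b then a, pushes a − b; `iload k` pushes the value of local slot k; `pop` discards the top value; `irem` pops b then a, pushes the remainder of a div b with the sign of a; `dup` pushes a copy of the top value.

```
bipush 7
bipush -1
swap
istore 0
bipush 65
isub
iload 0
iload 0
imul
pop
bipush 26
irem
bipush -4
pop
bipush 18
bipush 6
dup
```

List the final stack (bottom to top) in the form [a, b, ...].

bipush 7  → 7
bipush -1 → 7 -1
swap      → -1 7
istore 0  → -1
bipush 65 → -1 65
isub      → -66
iload 0   → -66 7
iload 0   → -66 7 7
imul      → -66 49
pop       → -66
bipush 26 → -66 26
irem      → -14
bipush -4 → -14 -4
pop       → -14
bipush 18 → -14 18
bipush 6  → -14 18 6
dup       → -14 18 6 6

[-14, 18, 6, 6]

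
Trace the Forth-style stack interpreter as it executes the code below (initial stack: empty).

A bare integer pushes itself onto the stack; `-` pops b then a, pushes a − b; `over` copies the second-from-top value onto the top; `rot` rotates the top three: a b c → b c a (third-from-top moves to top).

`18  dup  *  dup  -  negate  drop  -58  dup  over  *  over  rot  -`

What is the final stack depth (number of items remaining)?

2

18      18
dup     18 18
*       324
dup     324 324
-       0
negate  0
drop    (empty)
-58     -58
dup     -58 -58
over    -58 -58 -58
*       -58 3364
over    -58 3364 -58
rot     3364 -58 -58
-       3364 0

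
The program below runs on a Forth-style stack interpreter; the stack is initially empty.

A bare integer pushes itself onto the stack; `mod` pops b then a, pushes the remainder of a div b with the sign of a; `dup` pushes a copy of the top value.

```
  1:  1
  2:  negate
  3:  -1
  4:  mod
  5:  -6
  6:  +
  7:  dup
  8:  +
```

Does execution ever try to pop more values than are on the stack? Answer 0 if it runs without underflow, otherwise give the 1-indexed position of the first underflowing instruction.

1      → 1
negate → -1
-1     → -1 -1
mod    → 0
-6     → 0 -6
+      → -6
dup    → -6 -6
+      → -12

0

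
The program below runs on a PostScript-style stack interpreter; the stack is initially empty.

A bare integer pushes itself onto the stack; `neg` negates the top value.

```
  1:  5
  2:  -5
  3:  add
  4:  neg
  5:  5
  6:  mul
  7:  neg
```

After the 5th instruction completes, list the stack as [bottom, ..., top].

[0, 5]

5   : [5]
-5  : [5, -5]
add : [0]
neg : [0]
5   : [0, 5]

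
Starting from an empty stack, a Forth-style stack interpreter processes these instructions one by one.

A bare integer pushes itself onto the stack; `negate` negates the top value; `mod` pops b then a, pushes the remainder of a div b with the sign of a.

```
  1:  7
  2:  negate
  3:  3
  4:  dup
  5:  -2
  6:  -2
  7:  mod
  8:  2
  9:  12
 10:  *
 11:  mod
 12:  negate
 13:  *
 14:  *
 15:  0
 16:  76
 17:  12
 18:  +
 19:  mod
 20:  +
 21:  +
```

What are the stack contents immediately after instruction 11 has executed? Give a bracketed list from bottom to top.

7      → 7
negate → -7
3      → -7 3
dup    → -7 3 3
-2     → -7 3 3 -2
-2     → -7 3 3 -2 -2
mod    → -7 3 3 0
2      → -7 3 3 0 2
12     → -7 3 3 0 2 12
*      → -7 3 3 0 24
mod    → -7 3 3 0

[-7, 3, 3, 0]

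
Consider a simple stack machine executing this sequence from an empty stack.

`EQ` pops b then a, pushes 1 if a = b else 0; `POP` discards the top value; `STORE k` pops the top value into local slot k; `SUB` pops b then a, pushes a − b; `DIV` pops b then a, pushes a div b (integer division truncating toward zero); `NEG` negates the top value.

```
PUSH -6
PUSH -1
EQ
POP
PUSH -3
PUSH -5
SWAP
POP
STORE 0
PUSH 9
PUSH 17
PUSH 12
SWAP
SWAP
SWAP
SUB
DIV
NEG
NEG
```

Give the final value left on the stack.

-1

PUSH -6 : -6
PUSH -1 : -6 -1
EQ      : 0
POP     : (empty)
PUSH -3 : -3
PUSH -5 : -3 -5
SWAP    : -5 -3
POP     : -5
STORE 0 : (empty)
PUSH 9  : 9
PUSH 17 : 9 17
PUSH 12 : 9 17 12
SWAP    : 9 12 17
SWAP    : 9 17 12
SWAP    : 9 12 17
SUB     : 9 -5
DIV     : -1
NEG     : 1
NEG     : -1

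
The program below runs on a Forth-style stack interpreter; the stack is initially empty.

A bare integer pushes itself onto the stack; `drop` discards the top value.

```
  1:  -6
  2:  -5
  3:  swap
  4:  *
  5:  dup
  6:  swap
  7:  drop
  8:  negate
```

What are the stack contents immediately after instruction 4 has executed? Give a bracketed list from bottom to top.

-6   -> -6
-5   -> -6 -5
swap -> -5 -6
*    -> 30

[30]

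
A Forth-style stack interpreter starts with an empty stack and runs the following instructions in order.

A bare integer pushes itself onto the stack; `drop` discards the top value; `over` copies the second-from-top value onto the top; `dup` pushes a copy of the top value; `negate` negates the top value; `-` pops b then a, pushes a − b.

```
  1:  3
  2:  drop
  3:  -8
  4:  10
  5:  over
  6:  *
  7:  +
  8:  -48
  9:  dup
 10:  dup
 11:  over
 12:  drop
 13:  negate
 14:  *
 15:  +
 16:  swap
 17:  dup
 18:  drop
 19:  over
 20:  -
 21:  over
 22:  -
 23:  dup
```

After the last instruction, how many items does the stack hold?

3

3       3
drop    (empty)
-8      -8
10      -8 10
over    -8 10 -8
*       -8 -80
+       -88
-48     -88 -48
dup     -88 -48 -48
dup     -88 -48 -48 -48
over    -88 -48 -48 -48 -48
drop    -88 -48 -48 -48
negate  -88 -48 -48 48
*       -88 -48 -2304
+       -88 -2352
swap    -2352 -88
dup     -2352 -88 -88
drop    -2352 -88
over    -2352 -88 -2352
-       -2352 2264
over    -2352 2264 -2352
-       -2352 4616
dup     -2352 4616 4616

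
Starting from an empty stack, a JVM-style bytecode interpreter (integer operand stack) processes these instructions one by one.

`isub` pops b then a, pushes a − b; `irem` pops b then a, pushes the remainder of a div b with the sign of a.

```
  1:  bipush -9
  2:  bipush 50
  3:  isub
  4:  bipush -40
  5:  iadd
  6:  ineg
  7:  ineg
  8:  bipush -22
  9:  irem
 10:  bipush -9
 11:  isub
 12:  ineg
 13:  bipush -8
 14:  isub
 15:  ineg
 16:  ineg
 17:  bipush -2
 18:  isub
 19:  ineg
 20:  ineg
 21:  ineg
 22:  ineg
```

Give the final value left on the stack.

12

bipush -9  -> [-9]
bipush 50  -> [-9, 50]
isub       -> [-59]
bipush -40 -> [-59, -40]
iadd       -> [-99]
ineg       -> [99]
ineg       -> [-99]
bipush -22 -> [-99, -22]
irem       -> [-11]
bipush -9  -> [-11, -9]
isub       -> [-2]
ineg       -> [2]
bipush -8  -> [2, -8]
isub       -> [10]
ineg       -> [-10]
ineg       -> [10]
bipush -2  -> [10, -2]
isub       -> [12]
ineg       -> [-12]
ineg       -> [12]
ineg       -> [-12]
ineg       -> [12]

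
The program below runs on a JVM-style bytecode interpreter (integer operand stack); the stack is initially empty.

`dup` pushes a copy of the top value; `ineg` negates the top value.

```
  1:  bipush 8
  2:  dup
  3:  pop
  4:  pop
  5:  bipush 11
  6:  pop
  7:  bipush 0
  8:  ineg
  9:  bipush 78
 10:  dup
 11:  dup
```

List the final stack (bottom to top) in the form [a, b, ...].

[0, 78, 78, 78]

bipush 8   8
dup        8 8
pop        8
pop        (empty)
bipush 11  11
pop        (empty)
bipush 0   0
ineg       0
bipush 78  0 78
dup        0 78 78
dup        0 78 78 78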